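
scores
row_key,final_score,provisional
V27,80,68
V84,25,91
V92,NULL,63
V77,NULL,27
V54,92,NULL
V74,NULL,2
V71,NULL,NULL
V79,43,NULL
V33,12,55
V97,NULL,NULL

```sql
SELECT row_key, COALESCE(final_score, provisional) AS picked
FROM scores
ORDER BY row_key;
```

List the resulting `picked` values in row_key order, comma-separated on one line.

row_key=V27: final_score=80 → 80
row_key=V33: final_score=12 → 12
row_key=V54: final_score=92 → 92
row_key=V71: final_score=NULL, provisional=NULL (all NULL) → NULL
row_key=V74: final_score=NULL, provisional=2 → 2
row_key=V77: final_score=NULL, provisional=27 → 27
row_key=V79: final_score=43 → 43
row_key=V84: final_score=25 → 25
row_key=V92: final_score=NULL, provisional=63 → 63
row_key=V97: final_score=NULL, provisional=NULL (all NULL) → NULL

80, 12, 92, NULL, 2, 27, 43, 25, 63, NULL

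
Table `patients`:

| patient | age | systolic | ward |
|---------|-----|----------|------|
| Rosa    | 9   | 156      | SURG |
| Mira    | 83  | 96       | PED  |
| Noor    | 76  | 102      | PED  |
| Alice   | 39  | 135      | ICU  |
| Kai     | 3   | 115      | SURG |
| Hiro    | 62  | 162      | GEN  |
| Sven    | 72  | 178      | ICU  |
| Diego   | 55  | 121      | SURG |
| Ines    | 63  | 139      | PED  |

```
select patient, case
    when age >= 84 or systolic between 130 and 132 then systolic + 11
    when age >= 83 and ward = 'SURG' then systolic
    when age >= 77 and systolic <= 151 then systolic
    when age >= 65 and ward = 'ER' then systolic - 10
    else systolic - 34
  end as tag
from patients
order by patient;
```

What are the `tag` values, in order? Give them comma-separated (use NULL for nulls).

patient=Alice: ELSE → 101
patient=Diego: ELSE → 87
patient=Hiro: ELSE → 128
patient=Ines: ELSE → 105
patient=Kai: ELSE → 81
patient=Mira: age >= 77 and systolic <= 151 → 96
patient=Noor: ELSE → 68
patient=Rosa: ELSE → 122
patient=Sven: ELSE → 144

101, 87, 128, 105, 81, 96, 68, 122, 144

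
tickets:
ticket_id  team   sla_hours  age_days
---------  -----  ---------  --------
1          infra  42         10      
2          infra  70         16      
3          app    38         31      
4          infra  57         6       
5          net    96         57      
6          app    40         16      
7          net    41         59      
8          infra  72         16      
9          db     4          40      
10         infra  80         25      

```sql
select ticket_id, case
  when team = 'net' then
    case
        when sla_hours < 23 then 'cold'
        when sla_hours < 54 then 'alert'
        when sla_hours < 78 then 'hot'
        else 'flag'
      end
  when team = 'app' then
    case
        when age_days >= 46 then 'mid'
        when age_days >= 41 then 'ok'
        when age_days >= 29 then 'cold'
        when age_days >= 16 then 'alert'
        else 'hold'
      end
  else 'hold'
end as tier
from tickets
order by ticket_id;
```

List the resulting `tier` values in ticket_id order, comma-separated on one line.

hold, hold, cold, hold, flag, alert, alert, hold, hold, hold

ticket_id=1: team='infra' → outer ELSE → hold
ticket_id=2: team='infra' → outer ELSE → hold
ticket_id=3: team='app' → inner[age_days >= 29] → cold
ticket_id=4: team='infra' → outer ELSE → hold
ticket_id=5: team='net' → inner[ELSE] → flag
ticket_id=6: team='app' → inner[age_days >= 16] → alert
ticket_id=7: team='net' → inner[sla_hours < 54] → alert
ticket_id=8: team='infra' → outer ELSE → hold
ticket_id=9: team='db' → outer ELSE → hold
ticket_id=10: team='infra' → outer ELSE → hold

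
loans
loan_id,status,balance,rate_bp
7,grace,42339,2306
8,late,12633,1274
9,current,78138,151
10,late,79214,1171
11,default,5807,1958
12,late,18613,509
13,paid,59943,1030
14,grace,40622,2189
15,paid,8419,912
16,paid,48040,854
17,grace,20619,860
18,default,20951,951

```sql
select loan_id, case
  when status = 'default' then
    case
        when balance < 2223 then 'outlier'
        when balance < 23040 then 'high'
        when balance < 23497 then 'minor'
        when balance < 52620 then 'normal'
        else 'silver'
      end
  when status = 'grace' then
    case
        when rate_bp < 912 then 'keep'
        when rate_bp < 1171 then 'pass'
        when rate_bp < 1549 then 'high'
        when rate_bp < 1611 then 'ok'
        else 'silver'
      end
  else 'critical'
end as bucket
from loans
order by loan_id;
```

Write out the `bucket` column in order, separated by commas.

loan_id=7: status='grace' → inner[ELSE] → silver
loan_id=8: status='late' → outer ELSE → critical
loan_id=9: status='current' → outer ELSE → critical
loan_id=10: status='late' → outer ELSE → critical
loan_id=11: status='default' → inner[balance < 23040] → high
loan_id=12: status='late' → outer ELSE → critical
loan_id=13: status='paid' → outer ELSE → critical
loan_id=14: status='grace' → inner[ELSE] → silver
loan_id=15: status='paid' → outer ELSE → critical
loan_id=16: status='paid' → outer ELSE → critical
loan_id=17: status='grace' → inner[rate_bp < 912] → keep
loan_id=18: status='default' → inner[balance < 23040] → high

silver, critical, critical, critical, high, critical, critical, silver, critical, critical, keep, high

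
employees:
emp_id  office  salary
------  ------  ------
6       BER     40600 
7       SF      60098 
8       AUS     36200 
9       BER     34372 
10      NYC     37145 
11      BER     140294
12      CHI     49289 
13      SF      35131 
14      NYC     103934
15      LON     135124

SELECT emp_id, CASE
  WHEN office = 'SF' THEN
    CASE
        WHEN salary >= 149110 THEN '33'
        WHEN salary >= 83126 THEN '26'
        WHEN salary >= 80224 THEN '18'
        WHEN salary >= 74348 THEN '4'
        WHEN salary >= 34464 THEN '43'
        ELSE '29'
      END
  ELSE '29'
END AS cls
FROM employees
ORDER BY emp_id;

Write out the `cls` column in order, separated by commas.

29, 43, 29, 29, 29, 29, 29, 43, 29, 29

emp_id=6: office='BER' → outer ELSE → 29
emp_id=7: office='SF' → inner[salary >= 34464] → 43
emp_id=8: office='AUS' → outer ELSE → 29
emp_id=9: office='BER' → outer ELSE → 29
emp_id=10: office='NYC' → outer ELSE → 29
emp_id=11: office='BER' → outer ELSE → 29
emp_id=12: office='CHI' → outer ELSE → 29
emp_id=13: office='SF' → inner[salary >= 34464] → 43
emp_id=14: office='NYC' → outer ELSE → 29
emp_id=15: office='LON' → outer ELSE → 29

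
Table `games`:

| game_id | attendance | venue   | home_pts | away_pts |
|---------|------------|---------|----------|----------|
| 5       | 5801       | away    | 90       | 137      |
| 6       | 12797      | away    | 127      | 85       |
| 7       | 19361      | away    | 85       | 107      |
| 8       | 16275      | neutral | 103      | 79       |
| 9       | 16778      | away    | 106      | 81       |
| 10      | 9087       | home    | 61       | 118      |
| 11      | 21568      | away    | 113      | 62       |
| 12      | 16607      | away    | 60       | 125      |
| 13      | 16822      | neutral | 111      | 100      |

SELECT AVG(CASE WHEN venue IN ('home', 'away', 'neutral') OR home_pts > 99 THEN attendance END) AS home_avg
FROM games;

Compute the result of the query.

15010.6666666667

game_id=5: ✓ → 5801
game_id=6: ✓ → 12797
game_id=7: ✓ → 19361
game_id=8: ✓ → 16275
game_id=9: ✓ → 16778
game_id=10: ✓ → 9087
game_id=11: ✓ → 21568
game_id=12: ✓ → 16607
game_id=13: ✓ → 16822
home_avg = (5801 + 12797 + 19361 + 16275 + 16778 + 9087 + 21568 + 16607 + 16822) / 9 = 15010.6666666667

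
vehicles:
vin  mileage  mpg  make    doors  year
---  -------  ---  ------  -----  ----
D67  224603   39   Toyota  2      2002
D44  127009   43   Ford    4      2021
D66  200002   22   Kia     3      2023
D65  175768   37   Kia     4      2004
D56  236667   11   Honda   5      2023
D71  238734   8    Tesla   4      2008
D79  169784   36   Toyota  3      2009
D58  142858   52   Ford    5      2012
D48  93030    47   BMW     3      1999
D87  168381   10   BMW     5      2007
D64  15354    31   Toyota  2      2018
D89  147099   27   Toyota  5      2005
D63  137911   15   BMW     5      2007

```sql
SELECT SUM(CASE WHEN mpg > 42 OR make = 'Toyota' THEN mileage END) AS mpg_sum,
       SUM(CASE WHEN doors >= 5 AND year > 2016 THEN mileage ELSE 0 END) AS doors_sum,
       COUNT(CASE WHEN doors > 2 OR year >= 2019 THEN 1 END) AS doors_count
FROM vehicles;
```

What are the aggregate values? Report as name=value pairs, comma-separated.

mpg_sum=919737, doors_sum=236667, doors_count=11

[mpg_sum: mpg > 42 OR make = 'Toyota']
vin=D67: ✓ → 224603
vin=D44: ✓ → 127009
vin=D66: ✗
vin=D65: ✗
vin=D56: ✗
vin=D71: ✗
vin=D79: ✓ → 169784
vin=D58: ✓ → 142858
vin=D48: ✓ → 93030
vin=D87: ✗
vin=D64: ✓ → 15354
vin=D89: ✓ → 147099
vin=D63: ✗
mpg_sum = 224603 + 127009 + 169784 + 142858 + 93030 + 15354 + 147099 = 919737
—
[doors_sum: doors >= 5 AND year > 2016]
vin=D67: ✗
vin=D44: ✗
vin=D66: ✗
vin=D65: ✗
vin=D56: ✓ → 236667
vin=D71: ✗
vin=D79: ✗
vin=D58: ✗
vin=D48: ✗
vin=D87: ✗
vin=D64: ✗
vin=D89: ✗
vin=D63: ✗
doors_sum = 236667
—
[doors_count: doors > 2 OR year >= 2019]
vin=D67: ✗
vin=D44: ✓ → 1
vin=D66: ✓ → 1
vin=D65: ✓ → 1
vin=D56: ✓ → 1
vin=D71: ✓ → 1
vin=D79: ✓ → 1
vin=D58: ✓ → 1
vin=D48: ✓ → 1
vin=D87: ✓ → 1
vin=D64: ✗
vin=D89: ✓ → 1
vin=D63: ✓ → 1
doors_count = COUNT(1, 1, 1, 1, 1, 1, 1, 1, 1, 1, 1) = 11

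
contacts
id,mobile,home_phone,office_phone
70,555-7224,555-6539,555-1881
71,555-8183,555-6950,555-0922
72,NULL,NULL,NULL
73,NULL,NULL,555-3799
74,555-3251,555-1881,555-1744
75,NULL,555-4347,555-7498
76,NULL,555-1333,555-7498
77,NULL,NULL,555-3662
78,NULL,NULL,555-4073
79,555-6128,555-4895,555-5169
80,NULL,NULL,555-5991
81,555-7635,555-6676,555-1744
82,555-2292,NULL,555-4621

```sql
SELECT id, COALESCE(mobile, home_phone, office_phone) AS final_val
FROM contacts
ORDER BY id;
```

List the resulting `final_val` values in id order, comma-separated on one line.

555-7224, 555-8183, NULL, 555-3799, 555-3251, 555-4347, 555-1333, 555-3662, 555-4073, 555-6128, 555-5991, 555-7635, 555-2292

id=70: mobile=555-7224 → 555-7224
id=71: mobile=555-8183 → 555-8183
id=72: mobile=NULL, home_phone=NULL, office_phone=NULL (all NULL) → NULL
id=73: mobile=NULL, home_phone=NULL, office_phone=555-3799 → 555-3799
id=74: mobile=555-3251 → 555-3251
id=75: mobile=NULL, home_phone=555-4347 → 555-4347
id=76: mobile=NULL, home_phone=555-1333 → 555-1333
id=77: mobile=NULL, home_phone=NULL, office_phone=555-3662 → 555-3662
id=78: mobile=NULL, home_phone=NULL, office_phone=555-4073 → 555-4073
id=79: mobile=555-6128 → 555-6128
id=80: mobile=NULL, home_phone=NULL, office_phone=555-5991 → 555-5991
id=81: mobile=555-7635 → 555-7635
id=82: mobile=555-2292 → 555-2292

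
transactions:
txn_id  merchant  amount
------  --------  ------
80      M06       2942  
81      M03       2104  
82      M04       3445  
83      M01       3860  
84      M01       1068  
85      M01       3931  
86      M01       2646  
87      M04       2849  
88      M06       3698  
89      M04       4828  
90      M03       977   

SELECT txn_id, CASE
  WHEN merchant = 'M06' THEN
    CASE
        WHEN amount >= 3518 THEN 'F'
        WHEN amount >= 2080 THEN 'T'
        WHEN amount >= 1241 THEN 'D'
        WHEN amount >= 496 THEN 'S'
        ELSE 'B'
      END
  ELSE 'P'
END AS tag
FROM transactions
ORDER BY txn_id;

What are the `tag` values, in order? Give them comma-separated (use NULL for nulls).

T, P, P, P, P, P, P, P, F, P, P

txn_id=80: merchant='M06' → inner[amount >= 2080] → T
txn_id=81: merchant='M03' → outer ELSE → P
txn_id=82: merchant='M04' → outer ELSE → P
txn_id=83: merchant='M01' → outer ELSE → P
txn_id=84: merchant='M01' → outer ELSE → P
txn_id=85: merchant='M01' → outer ELSE → P
txn_id=86: merchant='M01' → outer ELSE → P
txn_id=87: merchant='M04' → outer ELSE → P
txn_id=88: merchant='M06' → inner[amount >= 3518] → F
txn_id=89: merchant='M04' → outer ELSE → P
txn_id=90: merchant='M03' → outer ELSE → P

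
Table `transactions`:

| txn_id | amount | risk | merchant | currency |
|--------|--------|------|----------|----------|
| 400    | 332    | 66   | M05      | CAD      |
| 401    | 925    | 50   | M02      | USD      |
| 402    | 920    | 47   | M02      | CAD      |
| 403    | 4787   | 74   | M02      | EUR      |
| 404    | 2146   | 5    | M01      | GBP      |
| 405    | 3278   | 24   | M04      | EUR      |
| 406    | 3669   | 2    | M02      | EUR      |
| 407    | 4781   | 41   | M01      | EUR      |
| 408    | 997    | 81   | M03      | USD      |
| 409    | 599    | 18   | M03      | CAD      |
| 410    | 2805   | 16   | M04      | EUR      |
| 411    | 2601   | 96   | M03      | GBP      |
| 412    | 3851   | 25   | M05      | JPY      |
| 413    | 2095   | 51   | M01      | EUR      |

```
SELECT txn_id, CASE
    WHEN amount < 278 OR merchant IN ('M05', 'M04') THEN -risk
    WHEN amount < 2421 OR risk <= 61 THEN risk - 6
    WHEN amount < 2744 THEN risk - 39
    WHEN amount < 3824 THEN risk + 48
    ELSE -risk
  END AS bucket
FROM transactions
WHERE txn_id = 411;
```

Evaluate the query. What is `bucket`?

57

txn_id = 411: amount=2601, risk=96, merchant=M03, currency=GBP.
amount < 278 OR merchant IN ('M05', 'M04') → false
amount < 2421 OR risk <= 61 → false
amount < 2744 → true → 57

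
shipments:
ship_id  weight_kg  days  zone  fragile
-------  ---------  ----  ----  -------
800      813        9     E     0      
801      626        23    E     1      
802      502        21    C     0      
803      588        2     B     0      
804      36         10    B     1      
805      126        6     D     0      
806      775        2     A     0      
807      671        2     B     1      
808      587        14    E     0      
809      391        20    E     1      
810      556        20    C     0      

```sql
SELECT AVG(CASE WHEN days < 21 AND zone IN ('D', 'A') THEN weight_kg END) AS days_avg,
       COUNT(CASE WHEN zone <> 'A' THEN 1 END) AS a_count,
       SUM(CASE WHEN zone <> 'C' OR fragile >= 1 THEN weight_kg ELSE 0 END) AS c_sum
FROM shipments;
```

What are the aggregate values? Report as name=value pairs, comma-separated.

[days_avg: days < 21 AND zone IN ('D', 'A')]
ship_id=800: ✗
ship_id=801: ✗
ship_id=802: ✗
ship_id=803: ✗
ship_id=804: ✗
ship_id=805: ✓ → 126
ship_id=806: ✓ → 775
ship_id=807: ✗
ship_id=808: ✗
ship_id=809: ✗
ship_id=810: ✗
days_avg = (126 + 775) / 2 = 450.5
—
[a_count: zone <> 'A']
ship_id=800: ✓ → 1
ship_id=801: ✓ → 1
ship_id=802: ✓ → 1
ship_id=803: ✓ → 1
ship_id=804: ✓ → 1
ship_id=805: ✓ → 1
ship_id=806: ✗
ship_id=807: ✓ → 1
ship_id=808: ✓ → 1
ship_id=809: ✓ → 1
ship_id=810: ✓ → 1
a_count = COUNT(1, 1, 1, 1, 1, 1, 1, 1, 1, 1) = 10
—
[c_sum: zone <> 'C' OR fragile >= 1]
ship_id=800: ✓ → 813
ship_id=801: ✓ → 626
ship_id=802: ✗
ship_id=803: ✓ → 588
ship_id=804: ✓ → 36
ship_id=805: ✓ → 126
ship_id=806: ✓ → 775
ship_id=807: ✓ → 671
ship_id=808: ✓ → 587
ship_id=809: ✓ → 391
ship_id=810: ✗
c_sum = 813 + 626 + 588 + 36 + 126 + 775 + 671 + 587 + 391 = 4613

days_avg=450.5, a_count=10, c_sum=4613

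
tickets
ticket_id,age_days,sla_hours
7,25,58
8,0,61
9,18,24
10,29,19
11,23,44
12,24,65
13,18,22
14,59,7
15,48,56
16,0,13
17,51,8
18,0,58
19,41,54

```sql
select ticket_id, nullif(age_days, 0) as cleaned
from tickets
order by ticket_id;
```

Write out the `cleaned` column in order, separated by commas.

25, NULL, 18, 29, 23, 24, 18, 59, 48, NULL, 51, NULL, 41

ticket_id=7: age_days=25 vs 0: differ → 25
ticket_id=8: age_days=0 vs 0: equal → NULL
ticket_id=9: age_days=18 vs 0: differ → 18
ticket_id=10: age_days=29 vs 0: differ → 29
ticket_id=11: age_days=23 vs 0: differ → 23
ticket_id=12: age_days=24 vs 0: differ → 24
ticket_id=13: age_days=18 vs 0: differ → 18
ticket_id=14: age_days=59 vs 0: differ → 59
ticket_id=15: age_days=48 vs 0: differ → 48
ticket_id=16: age_days=0 vs 0: equal → NULL
ticket_id=17: age_days=51 vs 0: differ → 51
ticket_id=18: age_days=0 vs 0: equal → NULL
ticket_id=19: age_days=41 vs 0: differ → 41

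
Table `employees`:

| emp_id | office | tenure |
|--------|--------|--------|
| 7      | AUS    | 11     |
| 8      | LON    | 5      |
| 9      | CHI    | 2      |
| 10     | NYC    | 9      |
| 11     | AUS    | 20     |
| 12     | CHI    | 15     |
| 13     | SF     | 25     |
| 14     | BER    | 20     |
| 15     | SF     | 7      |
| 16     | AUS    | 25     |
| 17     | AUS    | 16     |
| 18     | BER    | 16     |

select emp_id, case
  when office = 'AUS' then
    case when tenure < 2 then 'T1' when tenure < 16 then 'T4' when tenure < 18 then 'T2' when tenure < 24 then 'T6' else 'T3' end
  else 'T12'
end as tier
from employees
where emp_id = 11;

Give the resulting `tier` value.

T6

emp_id = 11: office=AUS, tenure=20.
office='AUS' → inner[tenure < 24] → T6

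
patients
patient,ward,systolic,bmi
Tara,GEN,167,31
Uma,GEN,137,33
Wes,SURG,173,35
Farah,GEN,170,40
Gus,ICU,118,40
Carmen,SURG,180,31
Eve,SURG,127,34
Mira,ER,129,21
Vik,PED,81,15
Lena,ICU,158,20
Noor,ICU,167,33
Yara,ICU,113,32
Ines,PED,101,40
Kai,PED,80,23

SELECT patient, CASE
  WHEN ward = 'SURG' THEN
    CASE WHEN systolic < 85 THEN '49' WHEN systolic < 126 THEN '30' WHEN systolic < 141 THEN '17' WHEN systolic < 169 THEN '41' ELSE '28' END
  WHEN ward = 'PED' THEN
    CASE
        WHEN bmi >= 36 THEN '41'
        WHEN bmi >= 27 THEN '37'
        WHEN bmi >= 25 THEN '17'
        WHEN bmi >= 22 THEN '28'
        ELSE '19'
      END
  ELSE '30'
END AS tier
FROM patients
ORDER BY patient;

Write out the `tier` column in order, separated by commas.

patient=Carmen: ward='SURG' → inner[ELSE] → 28
patient=Eve: ward='SURG' → inner[systolic < 141] → 17
patient=Farah: ward='GEN' → outer ELSE → 30
patient=Gus: ward='ICU' → outer ELSE → 30
patient=Ines: ward='PED' → inner[bmi >= 36] → 41
patient=Kai: ward='PED' → inner[bmi >= 22] → 28
patient=Lena: ward='ICU' → outer ELSE → 30
patient=Mira: ward='ER' → outer ELSE → 30
patient=Noor: ward='ICU' → outer ELSE → 30
patient=Tara: ward='GEN' → outer ELSE → 30
patient=Uma: ward='GEN' → outer ELSE → 30
patient=Vik: ward='PED' → inner[ELSE] → 19
patient=Wes: ward='SURG' → inner[ELSE] → 28
patient=Yara: ward='ICU' → outer ELSE → 30

28, 17, 30, 30, 41, 28, 30, 30, 30, 30, 30, 19, 28, 30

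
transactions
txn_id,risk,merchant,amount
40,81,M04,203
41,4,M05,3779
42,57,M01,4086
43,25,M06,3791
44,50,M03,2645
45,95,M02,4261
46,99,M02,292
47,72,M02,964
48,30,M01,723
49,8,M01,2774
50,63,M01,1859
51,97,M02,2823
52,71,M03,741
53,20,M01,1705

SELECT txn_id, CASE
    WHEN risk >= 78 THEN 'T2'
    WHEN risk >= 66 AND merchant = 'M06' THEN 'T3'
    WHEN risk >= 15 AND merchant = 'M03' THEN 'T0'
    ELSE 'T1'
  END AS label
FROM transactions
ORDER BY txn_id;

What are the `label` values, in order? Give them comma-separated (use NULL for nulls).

txn_id=40: risk >= 78 → T2
txn_id=41: ELSE → T1
txn_id=42: ELSE → T1
txn_id=43: ELSE → T1
txn_id=44: risk >= 15 AND merchant = 'M03' → T0
txn_id=45: risk >= 78 → T2
txn_id=46: risk >= 78 → T2
txn_id=47: ELSE → T1
txn_id=48: ELSE → T1
txn_id=49: ELSE → T1
txn_id=50: ELSE → T1
txn_id=51: risk >= 78 → T2
txn_id=52: risk >= 15 AND merchant = 'M03' → T0
txn_id=53: ELSE → T1

T2, T1, T1, T1, T0, T2, T2, T1, T1, T1, T1, T2, T0, T1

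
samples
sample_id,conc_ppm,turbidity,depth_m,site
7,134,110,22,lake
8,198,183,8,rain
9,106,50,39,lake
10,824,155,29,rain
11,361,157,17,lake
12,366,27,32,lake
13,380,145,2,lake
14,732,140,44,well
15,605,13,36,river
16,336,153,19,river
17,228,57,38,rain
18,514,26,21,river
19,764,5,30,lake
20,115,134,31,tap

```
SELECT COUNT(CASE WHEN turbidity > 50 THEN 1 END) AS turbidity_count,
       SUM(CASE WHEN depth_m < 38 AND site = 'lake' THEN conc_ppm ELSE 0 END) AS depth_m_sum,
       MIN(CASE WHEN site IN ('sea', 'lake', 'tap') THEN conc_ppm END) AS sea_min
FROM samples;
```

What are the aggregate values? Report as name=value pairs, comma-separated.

[turbidity_count: turbidity > 50]
sample_id=7: ✓ → 1
sample_id=8: ✓ → 1
sample_id=9: ✗
sample_id=10: ✓ → 1
sample_id=11: ✓ → 1
sample_id=12: ✗
sample_id=13: ✓ → 1
sample_id=14: ✓ → 1
sample_id=15: ✗
sample_id=16: ✓ → 1
sample_id=17: ✓ → 1
sample_id=18: ✗
sample_id=19: ✗
sample_id=20: ✓ → 1
turbidity_count = COUNT(1, 1, 1, 1, 1, 1, 1, 1, 1) = 9
—
[depth_m_sum: depth_m < 38 AND site = 'lake']
sample_id=7: ✓ → 134
sample_id=8: ✗
sample_id=9: ✗
sample_id=10: ✗
sample_id=11: ✓ → 361
sample_id=12: ✓ → 366
sample_id=13: ✓ → 380
sample_id=14: ✗
sample_id=15: ✗
sample_id=16: ✗
sample_id=17: ✗
sample_id=18: ✗
sample_id=19: ✓ → 764
sample_id=20: ✗
depth_m_sum = 134 + 361 + 366 + 380 + 764 = 2005
—
[sea_min: site IN ('sea', 'lake', 'tap')]
sample_id=7: ✓ → 134
sample_id=8: ✗
sample_id=9: ✓ → 106
sample_id=10: ✗
sample_id=11: ✓ → 361
sample_id=12: ✓ → 366
sample_id=13: ✓ → 380
sample_id=14: ✗
sample_id=15: ✗
sample_id=16: ✗
sample_id=17: ✗
sample_id=18: ✗
sample_id=19: ✓ → 764
sample_id=20: ✓ → 115
sea_min = MIN(134, 106, 361, 366, 380, 764, 115) = 106

turbidity_count=9, depth_m_sum=2005, sea_min=106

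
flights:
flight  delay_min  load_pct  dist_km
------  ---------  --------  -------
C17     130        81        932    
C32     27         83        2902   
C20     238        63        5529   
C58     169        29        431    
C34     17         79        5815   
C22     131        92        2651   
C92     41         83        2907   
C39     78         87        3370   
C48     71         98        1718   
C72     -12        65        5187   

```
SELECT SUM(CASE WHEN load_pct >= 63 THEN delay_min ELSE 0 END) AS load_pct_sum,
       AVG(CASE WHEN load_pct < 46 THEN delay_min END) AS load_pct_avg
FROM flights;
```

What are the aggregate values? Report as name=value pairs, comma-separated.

[load_pct_sum: load_pct >= 63]
flight=C17: ✓ → 130
flight=C32: ✓ → 27
flight=C20: ✓ → 238
flight=C58: ✗
flight=C34: ✓ → 17
flight=C22: ✓ → 131
flight=C92: ✓ → 41
flight=C39: ✓ → 78
flight=C48: ✓ → 71
flight=C72: ✓ → -12
load_pct_sum = 130 + 27 + 238 + 17 + 131 + 41 + 78 + 71 + -12 = 721
—
[load_pct_avg: load_pct < 46]
flight=C17: ✗
flight=C32: ✗
flight=C20: ✗
flight=C58: ✓ → 169
flight=C34: ✗
flight=C22: ✗
flight=C92: ✗
flight=C39: ✗
flight=C48: ✗
flight=C72: ✗
load_pct_avg = 169

load_pct_sum=721, load_pct_avg=169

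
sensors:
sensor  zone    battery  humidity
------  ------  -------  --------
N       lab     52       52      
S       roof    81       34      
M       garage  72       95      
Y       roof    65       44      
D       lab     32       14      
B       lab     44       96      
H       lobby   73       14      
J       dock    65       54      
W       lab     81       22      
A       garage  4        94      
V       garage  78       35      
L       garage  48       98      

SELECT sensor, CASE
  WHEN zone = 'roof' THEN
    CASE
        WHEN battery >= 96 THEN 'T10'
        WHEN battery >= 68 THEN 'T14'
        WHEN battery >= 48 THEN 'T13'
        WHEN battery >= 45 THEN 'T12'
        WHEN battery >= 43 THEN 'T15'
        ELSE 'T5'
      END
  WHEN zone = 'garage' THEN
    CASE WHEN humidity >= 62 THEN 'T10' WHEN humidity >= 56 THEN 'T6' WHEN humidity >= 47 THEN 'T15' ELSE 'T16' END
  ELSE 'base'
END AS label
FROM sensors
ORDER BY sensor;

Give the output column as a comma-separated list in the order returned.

T10, base, base, base, base, T10, T10, base, T14, T16, base, T13

sensor=A: zone='garage' → inner[humidity >= 62] → T10
sensor=B: zone='lab' → outer ELSE → base
sensor=D: zone='lab' → outer ELSE → base
sensor=H: zone='lobby' → outer ELSE → base
sensor=J: zone='dock' → outer ELSE → base
sensor=L: zone='garage' → inner[humidity >= 62] → T10
sensor=M: zone='garage' → inner[humidity >= 62] → T10
sensor=N: zone='lab' → outer ELSE → base
sensor=S: zone='roof' → inner[battery >= 68] → T14
sensor=V: zone='garage' → inner[ELSE] → T16
sensor=W: zone='lab' → outer ELSE → base
sensor=Y: zone='roof' → inner[battery >= 48] → T13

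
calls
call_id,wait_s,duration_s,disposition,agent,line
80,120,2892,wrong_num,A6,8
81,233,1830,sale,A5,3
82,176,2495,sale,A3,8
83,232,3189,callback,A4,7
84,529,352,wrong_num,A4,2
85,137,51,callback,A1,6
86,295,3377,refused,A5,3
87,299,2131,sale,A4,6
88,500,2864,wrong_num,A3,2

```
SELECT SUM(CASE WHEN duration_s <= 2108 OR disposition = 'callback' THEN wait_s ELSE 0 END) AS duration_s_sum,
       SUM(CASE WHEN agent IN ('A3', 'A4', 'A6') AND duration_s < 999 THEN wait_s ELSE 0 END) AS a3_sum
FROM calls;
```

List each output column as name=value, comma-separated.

duration_s_sum=1131, a3_sum=529

[duration_s_sum: duration_s <= 2108 OR disposition = 'callback']
call_id=80: ✗
call_id=81: ✓ → 233
call_id=82: ✗
call_id=83: ✓ → 232
call_id=84: ✓ → 529
call_id=85: ✓ → 137
call_id=86: ✗
call_id=87: ✗
call_id=88: ✗
duration_s_sum = 233 + 232 + 529 + 137 = 1131
—
[a3_sum: agent IN ('A3', 'A4', 'A6') AND duration_s < 999]
call_id=80: ✗
call_id=81: ✗
call_id=82: ✗
call_id=83: ✗
call_id=84: ✓ → 529
call_id=85: ✗
call_id=86: ✗
call_id=87: ✗
call_id=88: ✗
a3_sum = 529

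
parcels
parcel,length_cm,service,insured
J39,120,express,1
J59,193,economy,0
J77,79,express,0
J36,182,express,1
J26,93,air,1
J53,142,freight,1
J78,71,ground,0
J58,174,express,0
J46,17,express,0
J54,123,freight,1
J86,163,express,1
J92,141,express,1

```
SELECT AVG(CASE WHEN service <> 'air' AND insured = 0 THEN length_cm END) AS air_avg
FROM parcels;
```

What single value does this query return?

parcel=J39: ✗
parcel=J59: ✓ → 193
parcel=J77: ✓ → 79
parcel=J36: ✗
parcel=J26: ✗
parcel=J53: ✗
parcel=J78: ✓ → 71
parcel=J58: ✓ → 174
parcel=J46: ✓ → 17
parcel=J54: ✗
parcel=J86: ✗
parcel=J92: ✗
air_avg = (193 + 79 + 71 + 174 + 17) / 5 = 106.8

106.8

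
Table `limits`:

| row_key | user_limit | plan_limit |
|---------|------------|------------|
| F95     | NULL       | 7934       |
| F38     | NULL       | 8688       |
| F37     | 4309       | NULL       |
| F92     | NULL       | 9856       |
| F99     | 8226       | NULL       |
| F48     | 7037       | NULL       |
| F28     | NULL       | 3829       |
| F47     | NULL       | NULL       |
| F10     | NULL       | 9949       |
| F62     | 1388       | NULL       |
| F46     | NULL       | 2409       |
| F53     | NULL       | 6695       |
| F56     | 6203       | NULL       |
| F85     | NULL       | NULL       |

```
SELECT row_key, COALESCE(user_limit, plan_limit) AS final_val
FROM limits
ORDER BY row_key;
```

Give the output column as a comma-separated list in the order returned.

9949, 3829, 4309, 8688, 2409, NULL, 7037, 6695, 6203, 1388, NULL, 9856, 7934, 8226

row_key=F10: user_limit=NULL, plan_limit=9949 → 9949
row_key=F28: user_limit=NULL, plan_limit=3829 → 3829
row_key=F37: user_limit=4309 → 4309
row_key=F38: user_limit=NULL, plan_limit=8688 → 8688
row_key=F46: user_limit=NULL, plan_limit=2409 → 2409
row_key=F47: user_limit=NULL, plan_limit=NULL (all NULL) → NULL
row_key=F48: user_limit=7037 → 7037
row_key=F53: user_limit=NULL, plan_limit=6695 → 6695
row_key=F56: user_limit=6203 → 6203
row_key=F62: user_limit=1388 → 1388
row_key=F85: user_limit=NULL, plan_limit=NULL (all NULL) → NULL
row_key=F92: user_limit=NULL, plan_limit=9856 → 9856
row_key=F95: user_limit=NULL, plan_limit=7934 → 7934
row_key=F99: user_limit=8226 → 8226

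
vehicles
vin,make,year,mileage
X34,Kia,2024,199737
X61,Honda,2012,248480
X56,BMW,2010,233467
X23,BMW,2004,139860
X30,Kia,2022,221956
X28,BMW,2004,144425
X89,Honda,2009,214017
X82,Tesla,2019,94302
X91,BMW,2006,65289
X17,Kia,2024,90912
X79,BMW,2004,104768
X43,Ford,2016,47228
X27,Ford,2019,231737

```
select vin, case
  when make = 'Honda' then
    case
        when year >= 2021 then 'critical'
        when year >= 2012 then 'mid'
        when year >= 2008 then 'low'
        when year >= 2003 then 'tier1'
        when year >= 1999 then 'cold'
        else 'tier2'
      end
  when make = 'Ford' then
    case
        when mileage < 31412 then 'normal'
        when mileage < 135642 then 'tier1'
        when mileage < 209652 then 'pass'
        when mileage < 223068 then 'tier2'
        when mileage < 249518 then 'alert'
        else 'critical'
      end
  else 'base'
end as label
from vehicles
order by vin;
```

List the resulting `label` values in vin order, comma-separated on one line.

base, base, alert, base, base, base, tier1, base, mid, base, base, low, base

vin=X17: make='Kia' → outer ELSE → base
vin=X23: make='BMW' → outer ELSE → base
vin=X27: make='Ford' → inner[mileage < 249518] → alert
vin=X28: make='BMW' → outer ELSE → base
vin=X30: make='Kia' → outer ELSE → base
vin=X34: make='Kia' → outer ELSE → base
vin=X43: make='Ford' → inner[mileage < 135642] → tier1
vin=X56: make='BMW' → outer ELSE → base
vin=X61: make='Honda' → inner[year >= 2012] → mid
vin=X79: make='BMW' → outer ELSE → base
vin=X82: make='Tesla' → outer ELSE → base
vin=X89: make='Honda' → inner[year >= 2008] → low
vin=X91: make='BMW' → outer ELSE → base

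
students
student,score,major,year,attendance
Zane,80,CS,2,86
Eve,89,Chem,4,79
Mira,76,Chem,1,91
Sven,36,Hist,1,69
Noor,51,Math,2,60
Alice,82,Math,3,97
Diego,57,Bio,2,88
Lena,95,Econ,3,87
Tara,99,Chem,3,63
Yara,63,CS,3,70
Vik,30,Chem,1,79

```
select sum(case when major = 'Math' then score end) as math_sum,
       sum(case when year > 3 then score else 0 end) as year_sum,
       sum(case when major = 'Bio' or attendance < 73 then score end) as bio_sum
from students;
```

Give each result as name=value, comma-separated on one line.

[math_sum: major = 'Math']
student=Zane: ✗
student=Eve: ✗
student=Mira: ✗
student=Sven: ✗
student=Noor: ✓ → 51
student=Alice: ✓ → 82
student=Diego: ✗
student=Lena: ✗
student=Tara: ✗
student=Yara: ✗
student=Vik: ✗
math_sum = 51 + 82 = 133
—
[year_sum: year > 3]
student=Zane: ✗
student=Eve: ✓ → 89
student=Mira: ✗
student=Sven: ✗
student=Noor: ✗
student=Alice: ✗
student=Diego: ✗
student=Lena: ✗
student=Tara: ✗
student=Yara: ✗
student=Vik: ✗
year_sum = 89
—
[bio_sum: major = 'Bio' or attendance < 73]
student=Zane: ✗
student=Eve: ✗
student=Mira: ✗
student=Sven: ✓ → 36
student=Noor: ✓ → 51
student=Alice: ✗
student=Diego: ✓ → 57
student=Lena: ✗
student=Tara: ✓ → 99
student=Yara: ✓ → 63
student=Vik: ✗
bio_sum = 36 + 51 + 57 + 99 + 63 = 306

math_sum=133, year_sum=89, bio_sum=306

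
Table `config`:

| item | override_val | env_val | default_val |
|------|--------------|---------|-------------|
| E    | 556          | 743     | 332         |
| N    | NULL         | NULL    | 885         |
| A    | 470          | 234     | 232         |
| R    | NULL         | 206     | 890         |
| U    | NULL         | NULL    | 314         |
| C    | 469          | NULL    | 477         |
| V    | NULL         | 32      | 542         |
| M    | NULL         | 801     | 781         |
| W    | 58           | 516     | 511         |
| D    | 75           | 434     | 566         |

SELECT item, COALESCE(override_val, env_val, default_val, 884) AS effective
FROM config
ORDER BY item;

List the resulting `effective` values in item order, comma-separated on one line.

470, 469, 75, 556, 801, 885, 206, 314, 32, 58

item=A: override_val=470 → 470
item=C: override_val=469 → 469
item=D: override_val=75 → 75
item=E: override_val=556 → 556
item=M: override_val=NULL, env_val=801 → 801
item=N: override_val=NULL, env_val=NULL, default_val=885 → 885
item=R: override_val=NULL, env_val=206 → 206
item=U: override_val=NULL, env_val=NULL, default_val=314 → 314
item=V: override_val=NULL, env_val=32 → 32
item=W: override_val=58 → 58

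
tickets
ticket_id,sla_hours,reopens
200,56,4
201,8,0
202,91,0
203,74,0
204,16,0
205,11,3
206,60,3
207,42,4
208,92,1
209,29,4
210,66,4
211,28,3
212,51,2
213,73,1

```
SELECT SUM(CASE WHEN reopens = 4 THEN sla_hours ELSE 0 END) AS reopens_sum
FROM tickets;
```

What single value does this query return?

193

ticket_id=200: ✓ → 56
ticket_id=201: ✗
ticket_id=202: ✗
ticket_id=203: ✗
ticket_id=204: ✗
ticket_id=205: ✗
ticket_id=206: ✗
ticket_id=207: ✓ → 42
ticket_id=208: ✗
ticket_id=209: ✓ → 29
ticket_id=210: ✓ → 66
ticket_id=211: ✗
ticket_id=212: ✗
ticket_id=213: ✗
reopens_sum = 56 + 42 + 29 + 66 = 193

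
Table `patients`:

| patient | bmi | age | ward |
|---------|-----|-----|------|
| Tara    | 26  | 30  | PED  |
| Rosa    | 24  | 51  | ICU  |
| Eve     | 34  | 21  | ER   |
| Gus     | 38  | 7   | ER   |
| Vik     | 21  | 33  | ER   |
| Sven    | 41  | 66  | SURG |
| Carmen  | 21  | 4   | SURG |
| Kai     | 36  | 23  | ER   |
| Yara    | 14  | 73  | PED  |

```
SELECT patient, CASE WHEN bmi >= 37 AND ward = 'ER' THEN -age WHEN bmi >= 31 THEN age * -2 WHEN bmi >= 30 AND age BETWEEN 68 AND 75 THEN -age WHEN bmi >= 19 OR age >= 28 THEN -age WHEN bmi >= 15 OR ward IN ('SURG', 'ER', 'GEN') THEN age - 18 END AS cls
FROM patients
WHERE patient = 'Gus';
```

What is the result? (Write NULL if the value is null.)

-7

patient = Gus: bmi=38, age=7, ward=ER.
bmi >= 37 AND ward = 'ER' → true → -7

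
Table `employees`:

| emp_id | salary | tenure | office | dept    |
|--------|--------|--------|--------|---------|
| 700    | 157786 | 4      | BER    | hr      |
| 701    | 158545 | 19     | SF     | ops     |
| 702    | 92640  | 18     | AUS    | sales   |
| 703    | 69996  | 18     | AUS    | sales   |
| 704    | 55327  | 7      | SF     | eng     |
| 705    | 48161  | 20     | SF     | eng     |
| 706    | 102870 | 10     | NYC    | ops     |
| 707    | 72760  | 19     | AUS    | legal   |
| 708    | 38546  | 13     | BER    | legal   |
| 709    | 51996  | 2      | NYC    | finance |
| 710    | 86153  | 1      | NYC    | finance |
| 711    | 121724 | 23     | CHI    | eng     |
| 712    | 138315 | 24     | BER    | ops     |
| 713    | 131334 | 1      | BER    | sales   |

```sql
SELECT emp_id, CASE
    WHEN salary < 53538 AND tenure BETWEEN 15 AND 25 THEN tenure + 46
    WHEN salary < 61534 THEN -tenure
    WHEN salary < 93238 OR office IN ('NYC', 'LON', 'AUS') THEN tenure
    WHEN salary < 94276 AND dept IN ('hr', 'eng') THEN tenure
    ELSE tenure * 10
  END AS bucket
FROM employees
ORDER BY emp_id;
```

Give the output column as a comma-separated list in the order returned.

40, 190, 18, 18, -7, 66, 10, 19, -13, -2, 1, 230, 240, 10

emp_id=700: ELSE → 40
emp_id=701: ELSE → 190
emp_id=702: salary < 93238 OR office IN ('NYC', 'LON', 'AUS') → 18
emp_id=703: salary < 93238 OR office IN ('NYC', 'LON', 'AUS') → 18
emp_id=704: salary < 61534 → -7
emp_id=705: salary < 53538 AND tenure BETWEEN 15 AND 25 → 66
emp_id=706: salary < 93238 OR office IN ('NYC', 'LON', 'AUS') → 10
emp_id=707: salary < 93238 OR office IN ('NYC', 'LON', 'AUS') → 19
emp_id=708: salary < 61534 → -13
emp_id=709: salary < 61534 → -2
emp_id=710: salary < 93238 OR office IN ('NYC', 'LON', 'AUS') → 1
emp_id=711: ELSE → 230
emp_id=712: ELSE → 240
emp_id=713: ELSE → 10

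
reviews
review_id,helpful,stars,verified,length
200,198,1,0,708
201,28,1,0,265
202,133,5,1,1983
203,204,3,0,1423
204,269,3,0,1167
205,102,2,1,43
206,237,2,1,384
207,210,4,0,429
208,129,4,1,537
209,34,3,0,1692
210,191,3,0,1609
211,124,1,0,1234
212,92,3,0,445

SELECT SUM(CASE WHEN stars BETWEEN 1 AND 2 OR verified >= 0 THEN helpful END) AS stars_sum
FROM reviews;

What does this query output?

review_id=200: ✓ → 198
review_id=201: ✓ → 28
review_id=202: ✓ → 133
review_id=203: ✓ → 204
review_id=204: ✓ → 269
review_id=205: ✓ → 102
review_id=206: ✓ → 237
review_id=207: ✓ → 210
review_id=208: ✓ → 129
review_id=209: ✓ → 34
review_id=210: ✓ → 191
review_id=211: ✓ → 124
review_id=212: ✓ → 92
stars_sum = 198 + 28 + 133 + 204 + 269 + 102 + 237 + 210 + 129 + 34 + 191 + 124 + 92 = 1951

1951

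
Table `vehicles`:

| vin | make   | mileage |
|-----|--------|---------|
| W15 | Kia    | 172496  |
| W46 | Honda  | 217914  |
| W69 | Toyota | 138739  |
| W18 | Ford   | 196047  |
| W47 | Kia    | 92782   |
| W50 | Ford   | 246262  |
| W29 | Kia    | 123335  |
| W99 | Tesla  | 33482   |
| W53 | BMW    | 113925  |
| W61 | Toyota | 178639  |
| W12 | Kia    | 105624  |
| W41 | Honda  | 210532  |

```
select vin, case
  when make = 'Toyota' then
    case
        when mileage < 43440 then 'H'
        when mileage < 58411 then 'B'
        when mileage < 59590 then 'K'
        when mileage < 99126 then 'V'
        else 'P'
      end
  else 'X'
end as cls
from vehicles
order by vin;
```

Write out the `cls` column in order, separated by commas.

X, X, X, X, X, X, X, X, X, P, P, X

vin=W12: make='Kia' → outer ELSE → X
vin=W15: make='Kia' → outer ELSE → X
vin=W18: make='Ford' → outer ELSE → X
vin=W29: make='Kia' → outer ELSE → X
vin=W41: make='Honda' → outer ELSE → X
vin=W46: make='Honda' → outer ELSE → X
vin=W47: make='Kia' → outer ELSE → X
vin=W50: make='Ford' → outer ELSE → X
vin=W53: make='BMW' → outer ELSE → X
vin=W61: make='Toyota' → inner[ELSE] → P
vin=W69: make='Toyota' → inner[ELSE] → P
vin=W99: make='Tesla' → outer ELSE → X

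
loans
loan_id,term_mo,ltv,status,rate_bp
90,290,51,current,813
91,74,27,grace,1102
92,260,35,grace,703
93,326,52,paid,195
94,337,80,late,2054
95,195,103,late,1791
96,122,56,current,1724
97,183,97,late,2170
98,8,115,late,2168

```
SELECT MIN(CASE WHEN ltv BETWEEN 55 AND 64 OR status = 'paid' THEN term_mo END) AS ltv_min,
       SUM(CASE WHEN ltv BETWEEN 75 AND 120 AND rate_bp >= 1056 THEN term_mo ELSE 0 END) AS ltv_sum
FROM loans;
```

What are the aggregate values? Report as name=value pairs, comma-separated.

[ltv_min: ltv BETWEEN 55 AND 64 OR status = 'paid']
loan_id=90: ✗
loan_id=91: ✗
loan_id=92: ✗
loan_id=93: ✓ → 326
loan_id=94: ✗
loan_id=95: ✗
loan_id=96: ✓ → 122
loan_id=97: ✗
loan_id=98: ✗
ltv_min = MIN(326, 122) = 122
—
[ltv_sum: ltv BETWEEN 75 AND 120 AND rate_bp >= 1056]
loan_id=90: ✗
loan_id=91: ✗
loan_id=92: ✗
loan_id=93: ✗
loan_id=94: ✓ → 337
loan_id=95: ✓ → 195
loan_id=96: ✗
loan_id=97: ✓ → 183
loan_id=98: ✓ → 8
ltv_sum = 337 + 195 + 183 + 8 = 723

ltv_min=122, ltv_sum=723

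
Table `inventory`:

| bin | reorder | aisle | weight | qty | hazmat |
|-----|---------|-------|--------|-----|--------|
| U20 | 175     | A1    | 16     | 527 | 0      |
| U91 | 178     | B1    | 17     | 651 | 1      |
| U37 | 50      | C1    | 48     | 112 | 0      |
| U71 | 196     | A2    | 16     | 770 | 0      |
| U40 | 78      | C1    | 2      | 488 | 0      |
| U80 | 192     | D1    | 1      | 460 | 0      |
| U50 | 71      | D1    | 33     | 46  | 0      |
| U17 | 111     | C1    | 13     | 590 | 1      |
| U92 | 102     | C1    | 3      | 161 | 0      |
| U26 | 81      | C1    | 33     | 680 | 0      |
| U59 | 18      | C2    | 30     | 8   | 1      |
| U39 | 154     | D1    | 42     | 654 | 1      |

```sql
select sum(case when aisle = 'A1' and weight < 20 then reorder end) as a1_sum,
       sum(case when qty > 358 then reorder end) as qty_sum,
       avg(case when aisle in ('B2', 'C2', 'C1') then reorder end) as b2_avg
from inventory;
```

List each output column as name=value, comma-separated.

[a1_sum: aisle = 'A1' and weight < 20]
bin=U20: ✓ → 175
bin=U91: ✗
bin=U37: ✗
bin=U71: ✗
bin=U40: ✗
bin=U80: ✗
bin=U50: ✗
bin=U17: ✗
bin=U92: ✗
bin=U26: ✗
bin=U59: ✗
bin=U39: ✗
a1_sum = 175
—
[qty_sum: qty > 358]
bin=U20: ✓ → 175
bin=U91: ✓ → 178
bin=U37: ✗
bin=U71: ✓ → 196
bin=U40: ✓ → 78
bin=U80: ✓ → 192
bin=U50: ✗
bin=U17: ✓ → 111
bin=U92: ✗
bin=U26: ✓ → 81
bin=U59: ✗
bin=U39: ✓ → 154
qty_sum = 175 + 178 + 196 + 78 + 192 + 111 + 81 + 154 = 1165
—
[b2_avg: aisle in ('B2', 'C2', 'C1')]
bin=U20: ✗
bin=U91: ✗
bin=U37: ✓ → 50
bin=U71: ✗
bin=U40: ✓ → 78
bin=U80: ✗
bin=U50: ✗
bin=U17: ✓ → 111
bin=U92: ✓ → 102
bin=U26: ✓ → 81
bin=U59: ✓ → 18
bin=U39: ✗
b2_avg = (50 + 78 + 111 + 102 + 81 + 18) / 6 = 73.3333333333

a1_sum=175, qty_sum=1165, b2_avg=73.3333333333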